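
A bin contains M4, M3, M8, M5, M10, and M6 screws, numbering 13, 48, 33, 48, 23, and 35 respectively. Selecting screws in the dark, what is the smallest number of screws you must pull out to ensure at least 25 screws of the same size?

Treat the 6 sizes as pigeonholes.
In the worst case we take at most 24 of each size, but all 13 M4 and all 23 M10 (fewer than 24), giving 13 + 24 + 24 + 24 + 23 + 24 = 132.
One more screw then forces some size to 25, so 132 + 1 = 133.

133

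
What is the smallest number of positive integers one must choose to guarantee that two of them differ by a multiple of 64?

Use the pigeonhole principle on residue classes: two integers differ by a multiple of 64 exactly when they share a remainder mod 64.
There are 64 residue classes mod 64, so 64 integers can all lie in distinct classes.
One more integer must repeat a residue, giving a difference divisible by 64. So n = 64 + 1 = 65.

65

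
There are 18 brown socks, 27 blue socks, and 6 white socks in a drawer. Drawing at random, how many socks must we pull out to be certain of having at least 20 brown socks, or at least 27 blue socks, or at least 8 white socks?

Each of the 3 colors has its own threshold; avoid all of them simultaneously.
The worst case stops just short of every target: all 18 brown, 26 blue, all 6 white — 18 + 26 + 6 = 50 socks.
One more sock must push some color to its target, so 50 + 1 = 51.

51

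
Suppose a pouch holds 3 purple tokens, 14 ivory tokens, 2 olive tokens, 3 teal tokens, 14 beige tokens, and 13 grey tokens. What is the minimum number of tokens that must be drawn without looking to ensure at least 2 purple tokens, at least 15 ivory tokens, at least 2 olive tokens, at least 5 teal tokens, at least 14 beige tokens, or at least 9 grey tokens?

41

Each of the 6 colors has its own threshold; avoid all of them simultaneously.
The worst case stops just short of every target: 1 purple, 14 ivory, 1 olive, all 3 teal, 13 beige, 8 grey — 1 + 14 + 1 + 3 + 13 + 8 = 40 tokens.
One more token must push some color to its target, so 40 + 1 = 41.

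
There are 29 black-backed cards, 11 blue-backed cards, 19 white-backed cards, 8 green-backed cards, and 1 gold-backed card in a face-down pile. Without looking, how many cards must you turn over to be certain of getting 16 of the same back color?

51

Treat the 5 back colors as pigeonholes.
In the worst case we take at most 15 of each back color, but all 11 blue-backed, all 8 green-backed, and all 1 gold-backed (fewer than 15), giving 15 + 11 + 15 + 8 + 1 = 50.
One more card then forces some back color to 16, so 50 + 1 = 51.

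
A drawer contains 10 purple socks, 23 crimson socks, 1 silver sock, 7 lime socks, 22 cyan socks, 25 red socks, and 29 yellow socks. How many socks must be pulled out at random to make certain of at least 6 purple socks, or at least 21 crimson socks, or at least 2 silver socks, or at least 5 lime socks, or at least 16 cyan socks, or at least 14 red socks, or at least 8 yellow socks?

66

The worst case stops just short of every target: 5 purple, 20 crimson, 1 silver, 4 lime, 15 cyan, 13 red, 7 yellow — 5 + 20 + 1 + 4 + 15 + 13 + 7 = 65 socks.
One more sock must push some color to its target, so 65 + 1 = 66.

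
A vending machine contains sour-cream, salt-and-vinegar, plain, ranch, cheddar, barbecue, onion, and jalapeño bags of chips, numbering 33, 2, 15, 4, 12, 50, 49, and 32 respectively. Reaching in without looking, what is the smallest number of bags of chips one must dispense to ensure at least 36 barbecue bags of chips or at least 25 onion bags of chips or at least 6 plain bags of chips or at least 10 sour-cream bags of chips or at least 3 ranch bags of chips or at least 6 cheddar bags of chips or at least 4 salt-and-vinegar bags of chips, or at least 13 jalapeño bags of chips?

Each of the 8 flavors has its own threshold; avoid all of them simultaneously.
The worst case stops just short of every target: 9 sour-cream, all 2 salt-and-vinegar, 5 plain, 2 ranch, 5 cheddar, 35 barbecue, 24 onion, 12 jalapeño — 9 + 2 + 5 + 2 + 5 + 35 + 24 + 12 = 94 bags of chips.
One more bag of chips must push some flavor to its target, so 94 + 1 = 95.

95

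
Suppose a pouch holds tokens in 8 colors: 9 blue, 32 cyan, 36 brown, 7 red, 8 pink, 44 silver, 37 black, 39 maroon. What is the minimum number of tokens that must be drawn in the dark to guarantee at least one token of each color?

The hardest color to obtain is red: we could draw every other token first — 212 − 7 = 205 tokens — without a single red one.
The next draw must be red, so 205 + 1 = 206.

206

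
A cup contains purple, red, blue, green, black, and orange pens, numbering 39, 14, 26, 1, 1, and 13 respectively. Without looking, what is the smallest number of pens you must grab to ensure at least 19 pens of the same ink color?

In the worst case we take at most 18 of each ink color, but all 14 red, all 1 green, all 1 black, and all 13 orange (fewer than 18), giving 18 + 14 + 18 + 1 + 1 + 13 = 65.
One more pen then forces some ink color to 19, so 65 + 1 = 66.

66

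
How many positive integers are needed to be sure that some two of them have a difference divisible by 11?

12

Two integers differ by a multiple of 11 exactly when they share a remainder mod 11.
There are 11 residue classes mod 11, so 11 integers can all lie in distinct classes.
One more integer must repeat a residue, giving a difference divisible by 11. So n = 11 + 1 = 12.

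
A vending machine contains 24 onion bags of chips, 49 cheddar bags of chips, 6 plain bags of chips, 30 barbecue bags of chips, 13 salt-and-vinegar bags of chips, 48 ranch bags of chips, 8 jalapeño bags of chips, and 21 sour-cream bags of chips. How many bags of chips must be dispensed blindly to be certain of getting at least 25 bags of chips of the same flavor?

145

In the worst case we take at most 24 of each flavor, but all 6 plain, all 13 salt-and-vinegar, all 8 jalapeño, and all 21 sour-cream (fewer than 24), giving 24 + 24 + 6 + 24 + 13 + 24 + 8 + 21 = 144.
One more bag of chips then forces some flavor to 25, so 144 + 1 = 145.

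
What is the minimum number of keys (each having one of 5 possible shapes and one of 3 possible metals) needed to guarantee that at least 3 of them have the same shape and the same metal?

There are 5 × 3 = 15 (shape, metal) combinations acting as pigeonholes.
With 15 × 2 = 30 keys we could place exactly 2 in each, with no (shape, metal) pair reaching 3.
One more forces some (shape, metal) pair to hold 3, so 30 + 1 = 31.

31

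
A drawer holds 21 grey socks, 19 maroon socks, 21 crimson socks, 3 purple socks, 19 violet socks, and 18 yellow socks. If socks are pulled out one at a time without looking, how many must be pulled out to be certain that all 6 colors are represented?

The hardest color to obtain is purple: we could draw every other sock first — 101 − 3 = 98 socks — without a single purple one.
The next draw must be purple, so 98 + 1 = 99.

99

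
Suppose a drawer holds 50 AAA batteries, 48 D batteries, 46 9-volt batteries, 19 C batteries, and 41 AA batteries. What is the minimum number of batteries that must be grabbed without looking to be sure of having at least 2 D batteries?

The worst case draws every non-D battery first: 50 + 46 + 19 + 41 = 156.
The next 2 draws are then forced to be D, giving 156 + 2 = 158.

158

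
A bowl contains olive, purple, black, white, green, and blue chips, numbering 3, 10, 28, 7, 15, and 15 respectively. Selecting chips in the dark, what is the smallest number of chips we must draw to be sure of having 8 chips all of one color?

39

In the worst case we take at most 7 of each color, but all 3 olive (fewer than 7), giving 3 + 7 + 7 + 7 + 7 + 7 = 38.
One more chip then forces some color to 8, so 38 + 1 = 39.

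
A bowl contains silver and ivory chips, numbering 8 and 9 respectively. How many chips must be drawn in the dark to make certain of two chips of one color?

The worst case takes 1 chip of each color without reaching 2 of any: 2 × 1 = 2.
The next chip must bring some color to 2, so 2 + 1 = 3.

3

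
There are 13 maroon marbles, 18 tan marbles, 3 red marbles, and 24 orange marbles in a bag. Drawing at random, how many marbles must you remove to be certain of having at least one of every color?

56

The hardest color to obtain is red: we could draw every other marble first — 58 − 3 = 55 marbles — without a single red one.
The next draw must be red, so 55 + 1 = 56.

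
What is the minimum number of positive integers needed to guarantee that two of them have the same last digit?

11

There are 10 possible last digits acting as pigeonholes.
With 10 positive integers we could place one in each, avoiding any repeat.
One more forces some class to hold 2, so 10 + 1 = 11.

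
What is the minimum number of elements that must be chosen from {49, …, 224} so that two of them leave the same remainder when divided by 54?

Use the pigeonhole principle on residue classes: group the integers by remainder mod 54; there are 54 residue classes, each nonempty in this range.
Choosing one from each class (54 integers) avoids any shared remainder.
One more choice must repeat a class, so two differ by a multiple of 54. Hence 54 + 1 = 55.

55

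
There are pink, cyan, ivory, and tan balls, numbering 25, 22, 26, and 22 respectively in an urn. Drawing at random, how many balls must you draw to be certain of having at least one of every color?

The hardest color to obtain is cyan: we could draw every other ball first — 95 − 22 = 73 balls — without a single cyan one.
The next draw must be cyan, so 73 + 1 = 74.

74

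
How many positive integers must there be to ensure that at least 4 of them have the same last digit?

31

There are 10 possible last digits acting as pigeonholes.
With 10 × 3 = 30 positive integers we could place exactly 3 in each, with no class reaching 4.
One more forces some class to hold 4, so 30 + 1 = 31.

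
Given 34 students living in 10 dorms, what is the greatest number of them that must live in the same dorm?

The 34 students fall into 10 dorms.
If each of the 10 dorms held at most 3, the total would be at most 10 × 3 = 30 < 34, a contradiction.
So at least one holds ⌈34/10⌉ = 4.

4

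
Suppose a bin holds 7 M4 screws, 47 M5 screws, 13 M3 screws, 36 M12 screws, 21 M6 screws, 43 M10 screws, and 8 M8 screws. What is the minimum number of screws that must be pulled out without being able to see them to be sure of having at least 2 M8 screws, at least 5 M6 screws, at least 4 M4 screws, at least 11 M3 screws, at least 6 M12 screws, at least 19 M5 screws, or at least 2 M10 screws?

43

The worst case stops just short of every target: 3 M4, 18 M5, 10 M3, 5 M12, 4 M6, 1 M10, 1 M8 — 3 + 18 + 10 + 5 + 4 + 1 + 1 = 42 screws.
One more screw must push some size to its target, so 42 + 1 = 43.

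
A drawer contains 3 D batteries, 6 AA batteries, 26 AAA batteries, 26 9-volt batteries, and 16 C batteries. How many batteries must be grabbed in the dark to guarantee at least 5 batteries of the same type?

20

In the worst case we take at most 4 of each type, but all 3 D (fewer than 4), giving 3 + 4 + 4 + 4 + 4 = 19.
One more battery then forces some type to 5, so 19 + 1 = 20.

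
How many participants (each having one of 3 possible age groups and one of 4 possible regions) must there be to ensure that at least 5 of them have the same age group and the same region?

There are 3 × 4 = 12 (age group, region) combinations acting as pigeonholes.
With 12 × 4 = 48 participants we could place exactly 4 in each, with no (age group, region) pair reaching 5.
One more forces some (age group, region) pair to hold 5, so 48 + 1 = 49.

49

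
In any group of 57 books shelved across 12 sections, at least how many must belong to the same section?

5

The 57 books fall into 12 sections.
If each of the 12 sections held at most 4, the total would be at most 12 × 4 = 48 < 57, a contradiction.
So at least one holds ⌈57/12⌉ = 5.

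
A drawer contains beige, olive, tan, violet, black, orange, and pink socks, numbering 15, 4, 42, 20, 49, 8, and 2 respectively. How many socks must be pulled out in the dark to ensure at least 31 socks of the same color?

Treat the 7 colors as pigeonholes.
In the worst case we take at most 30 of each color, but all 15 beige, all 4 olive, all 20 violet, all 8 orange, and all 2 pink (fewer than 30), giving 15 + 4 + 30 + 20 + 30 + 8 + 2 = 109.
One more sock then forces some color to 31, so 109 + 1 = 110.

110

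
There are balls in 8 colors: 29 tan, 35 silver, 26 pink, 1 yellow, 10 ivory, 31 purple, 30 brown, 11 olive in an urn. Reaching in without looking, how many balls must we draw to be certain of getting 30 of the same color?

165

Treat the 8 colors as pigeonholes.
In the worst case we take at most 29 of each color, but all 26 pink, all 1 yellow, all 10 ivory, and all 11 olive (fewer than 29), giving 29 + 29 + 26 + 1 + 10 + 29 + 29 + 11 = 164.
One more ball then forces some color to 30, so 164 + 1 = 165.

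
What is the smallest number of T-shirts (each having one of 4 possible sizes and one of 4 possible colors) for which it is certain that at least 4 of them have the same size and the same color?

49

There are 4 × 4 = 16 (size, color) combinations acting as pigeonholes.
With 16 × 3 = 48 T-shirts we could place exactly 3 in each, with no (size, color) pair reaching 4.
One more forces some (size, color) pair to hold 4, so 48 + 1 = 49.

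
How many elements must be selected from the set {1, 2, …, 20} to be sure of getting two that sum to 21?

Partition {1, …, 20} into 10 pairs: {1,20}, {2,19}, …, {10,11}.
Choosing 10 integers — say the integers 1 through 10 — takes one from each pair and avoids the property.
Choosing 11 forces two into the same pair by pigeonhole, and those sum to 21. So 11.

11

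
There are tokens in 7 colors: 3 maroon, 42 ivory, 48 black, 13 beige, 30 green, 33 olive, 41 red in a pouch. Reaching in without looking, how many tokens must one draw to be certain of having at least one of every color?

208

The hardest color to obtain is maroon: we could draw every other token first — 210 − 3 = 207 tokens — without a single maroon one.
The next draw must be maroon, so 207 + 1 = 208.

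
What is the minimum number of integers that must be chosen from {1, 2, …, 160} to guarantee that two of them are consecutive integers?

81

Partition {1, …, 160} into 80 pairs: {1,2}, {3,4}, …, {159,160}.
Choosing 80 integers — say the 80 even numbers 2, 4, …, 160 — takes one from each pair and avoids the property.
Choosing 81 forces two into the same pair by pigeonhole, and those are consecutive. So 81.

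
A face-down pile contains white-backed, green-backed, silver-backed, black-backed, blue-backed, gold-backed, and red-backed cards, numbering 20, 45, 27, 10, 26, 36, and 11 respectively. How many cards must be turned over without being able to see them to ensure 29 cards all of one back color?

Treat the 7 back colors as pigeonholes.
In the worst case we take at most 28 of each back color, but all 20 white-backed, all 27 silver-backed, all 10 black-backed, all 26 blue-backed, and all 11 red-backed (fewer than 28), giving 20 + 28 + 27 + 10 + 26 + 28 + 11 = 150.
One more card then forces some back color to 29, so 150 + 1 = 151.

151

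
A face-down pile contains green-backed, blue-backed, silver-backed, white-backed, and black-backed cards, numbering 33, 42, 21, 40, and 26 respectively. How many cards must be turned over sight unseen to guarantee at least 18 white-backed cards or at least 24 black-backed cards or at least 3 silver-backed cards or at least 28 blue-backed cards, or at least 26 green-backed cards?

The worst case stops just short of every target: 25 green-backed, 27 blue-backed, 2 silver-backed, 17 white-backed, 23 black-backed — 25 + 27 + 2 + 17 + 23 = 94 cards.
One more card must push some back color to its target, so 94 + 1 = 95.

95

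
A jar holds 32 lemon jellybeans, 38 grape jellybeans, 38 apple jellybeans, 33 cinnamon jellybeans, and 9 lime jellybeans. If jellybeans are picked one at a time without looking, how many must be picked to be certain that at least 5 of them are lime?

146

The worst case draws every non-lime jellybean first: 32 + 38 + 38 + 33 = 141.
The next 5 draws are then forced to be lime, giving 141 + 5 = 146.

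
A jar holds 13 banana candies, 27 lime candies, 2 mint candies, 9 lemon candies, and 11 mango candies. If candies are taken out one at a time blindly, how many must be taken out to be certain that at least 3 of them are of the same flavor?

11

Treat the 5 flavors as pigeonholes.
The worst case takes 2 candies of each flavor without reaching 3 of any: 5 × 2 = 10.
The next candy must bring some flavor to 3, so 10 + 1 = 11.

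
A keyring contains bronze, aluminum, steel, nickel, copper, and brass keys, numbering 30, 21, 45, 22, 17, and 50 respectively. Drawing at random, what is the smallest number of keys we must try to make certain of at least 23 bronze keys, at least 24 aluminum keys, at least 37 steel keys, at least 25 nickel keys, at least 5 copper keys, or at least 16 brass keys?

The worst case stops just short of every target: 22 bronze, all 21 aluminum, 36 steel, all 22 nickel, 4 copper, 15 brass — 22 + 21 + 36 + 22 + 4 + 15 = 120 keys.
One more key must push some type to its target, so 120 + 1 = 121.

121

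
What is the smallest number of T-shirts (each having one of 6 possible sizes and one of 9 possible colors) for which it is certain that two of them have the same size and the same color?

There are 6 × 9 = 54 (size, color) combinations acting as pigeonholes.
With 54 T-shirts we could place one in each, avoiding any repeat.
One more forces some (size, color) pair to hold 2, so 54 + 1 = 55.

55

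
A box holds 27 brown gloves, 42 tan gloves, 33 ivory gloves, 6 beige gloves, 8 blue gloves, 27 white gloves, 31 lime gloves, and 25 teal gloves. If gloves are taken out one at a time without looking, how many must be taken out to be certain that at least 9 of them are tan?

166

The worst case draws every non-tan glove first: 27 + 33 + 6 + 8 + 27 + 31 + 25 = 157.
The next 9 draws are then forced to be tan, giving 157 + 9 = 166.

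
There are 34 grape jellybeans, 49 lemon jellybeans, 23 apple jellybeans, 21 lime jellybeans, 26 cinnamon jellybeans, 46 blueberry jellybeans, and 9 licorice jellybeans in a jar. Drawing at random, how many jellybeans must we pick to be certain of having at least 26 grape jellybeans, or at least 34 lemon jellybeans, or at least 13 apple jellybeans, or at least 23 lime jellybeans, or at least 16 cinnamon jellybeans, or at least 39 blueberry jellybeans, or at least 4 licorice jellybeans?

148

The worst case stops just short of every target: 25 grape, 33 lemon, 12 apple, all 21 lime, 15 cinnamon, 38 blueberry, 3 licorice — 25 + 33 + 12 + 21 + 15 + 38 + 3 = 147 jellybeans.
One more jellybean must push some flavor to its target, so 147 + 1 = 148.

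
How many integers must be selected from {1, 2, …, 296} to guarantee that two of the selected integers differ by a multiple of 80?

81

Group the integers by remainder mod 80; there are 80 residue classes, each nonempty in this range.
Choosing one from each class (80 integers) avoids any shared remainder.
One more choice must repeat a class, so two differ by a multiple of 80. Hence 80 + 1 = 81.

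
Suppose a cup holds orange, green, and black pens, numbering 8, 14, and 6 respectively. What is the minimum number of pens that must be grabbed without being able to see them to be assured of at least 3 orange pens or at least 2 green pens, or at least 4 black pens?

Each of the 3 ink colors has its own threshold; avoid all of them simultaneously.
The worst case stops just short of every target: 2 orange, 1 green, 3 black — 2 + 1 + 3 = 6 pens.
One more pen must push some ink color to its target, so 6 + 1 = 7.

7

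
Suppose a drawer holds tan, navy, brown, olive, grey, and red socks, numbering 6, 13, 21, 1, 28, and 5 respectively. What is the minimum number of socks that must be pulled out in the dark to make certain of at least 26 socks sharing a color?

In the worst case we take at most 25 of each color, but all 6 tan, all 13 navy, all 21 brown, all 1 olive, and all 5 red (fewer than 25), giving 6 + 13 + 21 + 1 + 25 + 5 = 71.
One more sock then forces some color to 26, so 71 + 1 = 72.

72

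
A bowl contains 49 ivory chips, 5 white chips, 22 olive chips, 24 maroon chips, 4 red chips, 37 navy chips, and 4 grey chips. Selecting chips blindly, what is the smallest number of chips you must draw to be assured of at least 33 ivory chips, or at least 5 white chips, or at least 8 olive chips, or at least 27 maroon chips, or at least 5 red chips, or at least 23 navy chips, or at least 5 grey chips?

98

The worst case stops just short of every target: 32 ivory, 4 white, 7 olive, all 24 maroon, 4 red, 22 navy, 4 grey — 32 + 4 + 7 + 24 + 4 + 22 + 4 = 97 chips.
One more chip must push some color to its target, so 97 + 1 = 98.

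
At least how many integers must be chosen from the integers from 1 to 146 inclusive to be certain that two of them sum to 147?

74

Partition {1, …, 146} into 73 pairs: {1,146}, {2,145}, …, {73,74}.
Choosing 73 integers — say the integers 1 through 73 — takes one from each pair and avoids the property.
Choosing 74 forces two into the same pair by pigeonhole, and those sum to 147. So 74.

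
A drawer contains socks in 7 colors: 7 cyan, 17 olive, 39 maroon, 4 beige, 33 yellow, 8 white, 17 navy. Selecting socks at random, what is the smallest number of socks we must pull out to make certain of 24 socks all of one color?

In the worst case we take at most 23 of each color, but all 7 cyan, all 17 olive, all 4 beige, all 8 white, and all 17 navy (fewer than 23), giving 7 + 17 + 23 + 4 + 23 + 8 + 17 = 99.
One more sock then forces some color to 24, so 99 + 1 = 100.

100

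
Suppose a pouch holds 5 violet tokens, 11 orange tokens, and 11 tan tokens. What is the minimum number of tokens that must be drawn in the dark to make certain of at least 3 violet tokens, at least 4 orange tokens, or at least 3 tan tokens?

Each of the 3 colors has its own threshold; avoid all of them simultaneously.
The worst case stops just short of every target: 2 violet, 3 orange, 2 tan — 2 + 3 + 2 = 7 tokens.
One more token must push some color to its target, so 7 + 1 = 8.

8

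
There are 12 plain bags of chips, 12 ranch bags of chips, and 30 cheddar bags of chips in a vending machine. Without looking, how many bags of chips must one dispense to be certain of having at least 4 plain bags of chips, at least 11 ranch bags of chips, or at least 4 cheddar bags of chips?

17

The worst case stops just short of every target: 3 plain, 10 ranch, 3 cheddar — 3 + 10 + 3 = 16 bags of chips.
One more bag of chips must push some flavor to its target, so 16 + 1 = 17.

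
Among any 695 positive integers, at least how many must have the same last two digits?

7

The 695 positive integers fall into 100 possible two-digit endings.
If each of the 100 possible two-digit endings held at most 6, the total would be at most 100 × 6 = 600 < 695, a contradiction.
So at least one holds ⌈695/100⌉ = 7.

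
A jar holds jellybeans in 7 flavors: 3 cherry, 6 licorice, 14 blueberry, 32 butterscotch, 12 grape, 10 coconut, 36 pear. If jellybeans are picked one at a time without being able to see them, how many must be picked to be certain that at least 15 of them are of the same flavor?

Treat the 7 flavors as pigeonholes.
In the worst case we take at most 14 of each flavor, but all 3 cherry, all 6 licorice, all 12 grape, and all 10 coconut (fewer than 14), giving 3 + 6 + 14 + 14 + 12 + 10 + 14 = 73.
One more jellybean then forces some flavor to 15, so 73 + 1 = 74.

74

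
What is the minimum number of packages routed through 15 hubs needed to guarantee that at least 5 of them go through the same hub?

61

There are 15 hubs acting as pigeonholes.
With 15 × 4 = 60 packages we could place exactly 4 in each, with no class reaching 5.
One more forces some class to hold 5, so 60 + 1 = 61.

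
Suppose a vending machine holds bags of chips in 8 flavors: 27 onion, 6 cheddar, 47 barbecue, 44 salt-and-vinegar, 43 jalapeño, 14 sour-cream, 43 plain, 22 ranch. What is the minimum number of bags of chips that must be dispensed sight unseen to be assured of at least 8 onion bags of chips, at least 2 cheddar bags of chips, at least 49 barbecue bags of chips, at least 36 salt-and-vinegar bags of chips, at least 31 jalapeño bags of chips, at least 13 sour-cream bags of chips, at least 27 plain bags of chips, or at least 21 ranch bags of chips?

The worst case stops just short of every target: 7 onion, 1 cheddar, all 47 barbecue, 35 salt-and-vinegar, 30 jalapeño, 12 sour-cream, 26 plain, 20 ranch — 7 + 1 + 47 + 35 + 30 + 12 + 26 + 20 = 178 bags of chips.
One more bag of chips must push some flavor to its target, so 178 + 1 = 179.

179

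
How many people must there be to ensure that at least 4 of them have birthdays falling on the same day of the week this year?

There are 7 days of the week acting as pigeonholes.
With 7 × 3 = 21 people we could place exactly 3 in each, with no class reaching 4.
One more forces some class to hold 4, so 21 + 1 = 22.

22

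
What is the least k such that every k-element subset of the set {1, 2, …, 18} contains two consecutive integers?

10

Partition {1, …, 18} into 9 pairs: {1,2}, {3,4}, …, {17,18}.
Choosing 9 integers — say the 9 even numbers 2, 4, …, 18 — takes one from each pair and avoids the property.
Choosing 10 forces two into the same pair by pigeonhole, and those are consecutive. So 10.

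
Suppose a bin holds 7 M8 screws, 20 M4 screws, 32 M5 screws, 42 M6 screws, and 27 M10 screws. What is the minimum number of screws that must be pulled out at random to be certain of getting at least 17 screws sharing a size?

In the worst case we take at most 16 of each size, but all 7 M8 (fewer than 16), giving 7 + 16 + 16 + 16 + 16 = 71.
One more screw then forces some size to 17, so 71 + 1 = 72.

72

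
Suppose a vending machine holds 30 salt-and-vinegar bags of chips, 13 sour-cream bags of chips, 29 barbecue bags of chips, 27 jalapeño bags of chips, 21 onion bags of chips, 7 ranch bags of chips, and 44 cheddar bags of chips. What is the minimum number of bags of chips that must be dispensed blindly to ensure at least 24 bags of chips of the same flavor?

In the worst case we take at most 23 of each flavor, but all 13 sour-cream, all 21 onion, and all 7 ranch (fewer than 23), giving 23 + 13 + 23 + 23 + 21 + 7 + 23 = 133.
One more bag of chips then forces some flavor to 24, so 133 + 1 = 134.

134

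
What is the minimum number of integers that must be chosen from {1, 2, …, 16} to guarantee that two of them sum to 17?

Partition {1, …, 16} into 8 pairs: {1,16}, {2,15}, …, {8,9}.
Choosing 8 integers — say the integers 1 through 8 — takes one from each pair and avoids the property.
Choosing 9 forces two into the same pair by pigeonhole, and those sum to 17. So 9.

9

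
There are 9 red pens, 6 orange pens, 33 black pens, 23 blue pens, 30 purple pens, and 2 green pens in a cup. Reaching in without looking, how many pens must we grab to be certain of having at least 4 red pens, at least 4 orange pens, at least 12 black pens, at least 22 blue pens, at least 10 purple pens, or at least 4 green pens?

50

Each of the 6 ink colors has its own threshold; avoid all of them simultaneously.
The worst case stops just short of every target: 3 red, 3 orange, 11 black, 21 blue, 9 purple, all 2 green — 3 + 3 + 11 + 21 + 9 + 2 = 49 pens.
One more pen must push some ink color to its target, so 49 + 1 = 50.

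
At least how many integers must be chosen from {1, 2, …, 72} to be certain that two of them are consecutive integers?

Partition {1, …, 72} into 36 pairs: {1,2}, {3,4}, …, {71,72}.
Choosing 36 integers — say the 36 even numbers 2, 4, …, 72 — takes one from each pair and avoids the property.
Choosing 37 forces two into the same pair by pigeonhole, and those are consecutive. So 37.

37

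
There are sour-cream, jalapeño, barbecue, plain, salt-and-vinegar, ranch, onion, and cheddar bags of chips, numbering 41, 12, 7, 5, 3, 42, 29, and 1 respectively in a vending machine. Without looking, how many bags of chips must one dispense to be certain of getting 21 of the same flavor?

89

In the worst case we take at most 20 of each flavor, but all 12 jalapeño, all 7 barbecue, all 5 plain, all 3 salt-and-vinegar, and all 1 cheddar (fewer than 20), giving 20 + 12 + 7 + 5 + 3 + 20 + 20 + 1 = 88.
One more bag of chips then forces some flavor to 21, so 88 + 1 = 89.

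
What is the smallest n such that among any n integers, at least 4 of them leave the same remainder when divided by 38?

115

There are 38 residue classes modulo 38 acting as pigeonholes.
With 38 × 3 = 114 integers we could place exactly 3 in each, with no class reaching 4.
One more forces some class to hold 4, so 114 + 1 = 115.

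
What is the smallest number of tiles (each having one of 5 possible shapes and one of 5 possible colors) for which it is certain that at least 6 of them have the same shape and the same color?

There are 5 × 5 = 25 (shape, color) combinations acting as pigeonholes.
With 25 × 5 = 125 tiles we could place exactly 5 in each, with no (shape, color) pair reaching 6.
One more forces some (shape, color) pair to hold 6, so 125 + 1 = 126.

126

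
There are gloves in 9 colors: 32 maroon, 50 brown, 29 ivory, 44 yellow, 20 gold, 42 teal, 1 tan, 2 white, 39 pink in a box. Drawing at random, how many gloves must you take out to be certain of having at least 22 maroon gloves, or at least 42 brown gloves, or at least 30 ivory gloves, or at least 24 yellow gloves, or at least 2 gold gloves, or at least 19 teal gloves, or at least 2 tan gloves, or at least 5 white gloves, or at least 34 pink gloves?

170

The worst case stops just short of every target: 21 maroon, 41 brown, 29 ivory, 23 yellow, 1 gold, 18 teal, 1 tan, all 2 white, 33 pink — 21 + 41 + 29 + 23 + 1 + 18 + 1 + 2 + 33 = 169 gloves.
One more glove must push some color to its target, so 169 + 1 = 170.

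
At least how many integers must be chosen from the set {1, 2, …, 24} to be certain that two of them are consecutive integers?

Partition {1, …, 24} into 12 pairs: {1,2}, {3,4}, …, {23,24}.
Choosing 12 integers — say the 12 even numbers 2, 4, …, 24 — takes one from each pair and avoids the property.
Choosing 13 forces two into the same pair by pigeonhole, and those are consecutive. So 13.

13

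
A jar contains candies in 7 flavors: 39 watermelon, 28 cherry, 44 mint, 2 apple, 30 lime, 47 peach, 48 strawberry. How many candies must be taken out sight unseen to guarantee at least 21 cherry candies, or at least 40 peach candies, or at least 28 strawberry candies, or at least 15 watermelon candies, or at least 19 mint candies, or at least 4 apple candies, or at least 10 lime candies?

The worst case stops just short of every target: 14 watermelon, 20 cherry, 18 mint, all 2 apple, 9 lime, 39 peach, 27 strawberry — 14 + 20 + 18 + 2 + 9 + 39 + 27 = 129 candies.
One more candy must push some flavor to its target, so 129 + 1 = 130.

130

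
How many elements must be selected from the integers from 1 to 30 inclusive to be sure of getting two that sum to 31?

16

Partition {1, …, 30} into 15 pairs: {1,30}, {2,29}, …, {15,16}.
Choosing 15 integers — say the integers 1 through 15 — takes one from each pair and avoids the property.
Choosing 16 forces two into the same pair by pigeonhole, and those sum to 31. So 16.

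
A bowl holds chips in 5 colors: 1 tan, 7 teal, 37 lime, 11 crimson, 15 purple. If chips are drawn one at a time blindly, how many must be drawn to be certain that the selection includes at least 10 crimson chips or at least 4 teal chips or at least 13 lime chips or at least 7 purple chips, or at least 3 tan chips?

Each of the 5 colors has its own threshold; avoid all of them simultaneously.
The worst case stops just short of every target: all 1 tan, 3 teal, 12 lime, 9 crimson, 6 purple — 1 + 3 + 12 + 9 + 6 = 31 chips.
One more chip must push some color to its target, so 31 + 1 = 32.

32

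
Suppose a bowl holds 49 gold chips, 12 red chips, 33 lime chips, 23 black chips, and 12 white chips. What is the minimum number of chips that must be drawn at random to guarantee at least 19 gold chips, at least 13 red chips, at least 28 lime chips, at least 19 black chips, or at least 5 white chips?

The worst case stops just short of every target: 18 gold, 12 red, 27 lime, 18 black, 4 white — 18 + 12 + 27 + 18 + 4 = 79 chips.
One more chip must push some color to its target, so 79 + 1 = 80.

80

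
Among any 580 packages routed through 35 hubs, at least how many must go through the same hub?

The 580 packages fall into 35 hubs.
If each of the 35 hubs held at most 16, the total would be at most 35 × 16 = 560 < 580, a contradiction.
So at least one holds ⌈580/35⌉ = 17.

17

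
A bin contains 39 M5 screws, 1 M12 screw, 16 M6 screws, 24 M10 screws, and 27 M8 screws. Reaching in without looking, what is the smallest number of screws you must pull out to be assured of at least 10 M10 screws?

To avoid M10 screws as long as possible, exhaust the other 4 sizes first.
The worst case draws every non-M10 screw first: 39 + 1 + 16 + 27 = 83.
The next 10 draws are then forced to be M10, giving 83 + 10 = 93.

93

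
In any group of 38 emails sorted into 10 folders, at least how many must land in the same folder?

The 38 emails fall into 10 folders.
If each of the 10 folders held at most 3, the total would be at most 10 × 3 = 30 < 38, a contradiction.
So at least one holds ⌈38/10⌉ = 4.

4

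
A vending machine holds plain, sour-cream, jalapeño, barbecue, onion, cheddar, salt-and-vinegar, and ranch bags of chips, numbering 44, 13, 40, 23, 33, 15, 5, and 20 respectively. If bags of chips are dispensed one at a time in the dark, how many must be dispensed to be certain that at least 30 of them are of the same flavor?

164

In the worst case we take at most 29 of each flavor, but all 13 sour-cream, all 23 barbecue, all 15 cheddar, all 5 salt-and-vinegar, and all 20 ranch (fewer than 29), giving 29 + 13 + 29 + 23 + 29 + 15 + 5 + 20 = 163.
One more bag of chips then forces some flavor to 30, so 163 + 1 = 164.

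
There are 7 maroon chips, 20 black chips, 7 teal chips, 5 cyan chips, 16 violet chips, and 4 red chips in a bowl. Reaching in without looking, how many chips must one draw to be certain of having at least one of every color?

56

The hardest color to obtain is red: we could draw every other chip first — 59 − 4 = 55 chips — without a single red one.
The next draw must be red, so 55 + 1 = 56.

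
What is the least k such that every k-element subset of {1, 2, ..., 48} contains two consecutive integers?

25

Partition {1, …, 48} into 24 pairs: {1,2}, {3,4}, …, {47,48}.
Choosing 24 integers — say the 24 even numbers 2, 4, …, 48 — takes one from each pair and avoids the property.
Choosing 25 forces two into the same pair by pigeonhole, and those are consecutive. So 25.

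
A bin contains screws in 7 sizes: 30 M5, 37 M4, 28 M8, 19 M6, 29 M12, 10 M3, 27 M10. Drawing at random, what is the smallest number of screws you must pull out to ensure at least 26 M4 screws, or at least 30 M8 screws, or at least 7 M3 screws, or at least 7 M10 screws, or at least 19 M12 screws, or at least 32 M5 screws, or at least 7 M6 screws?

Each of the 7 sizes has its own threshold; avoid all of them simultaneously.
The worst case stops just short of every target: all 30 M5, 25 M4, all 28 M8, 6 M6, 18 M12, 6 M3, 6 M10 — 30 + 25 + 28 + 6 + 18 + 6 + 6 = 119 screws.
One more screw must push some size to its target, so 119 + 1 = 120.

120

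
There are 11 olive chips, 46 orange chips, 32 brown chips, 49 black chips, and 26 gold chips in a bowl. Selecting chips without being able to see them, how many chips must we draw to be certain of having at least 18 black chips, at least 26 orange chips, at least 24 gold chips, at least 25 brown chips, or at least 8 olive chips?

97

The worst case stops just short of every target: 7 olive, 25 orange, 24 brown, 17 black, 23 gold — 7 + 25 + 24 + 17 + 23 = 96 chips.
One more chip must push some color to its target, so 96 + 1 = 97.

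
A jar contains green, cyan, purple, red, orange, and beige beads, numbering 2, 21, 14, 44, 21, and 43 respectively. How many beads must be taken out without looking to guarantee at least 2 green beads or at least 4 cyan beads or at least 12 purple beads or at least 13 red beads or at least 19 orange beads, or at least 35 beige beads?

80

The worst case stops just short of every target: 1 green, 3 cyan, 11 purple, 12 red, 18 orange, 34 beige — 1 + 3 + 11 + 12 + 18 + 34 = 79 beads.
One more bead must push some color to its target, so 79 + 1 = 80.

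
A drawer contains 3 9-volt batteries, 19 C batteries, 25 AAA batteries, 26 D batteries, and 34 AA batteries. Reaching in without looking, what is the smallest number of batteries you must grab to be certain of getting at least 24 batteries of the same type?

In the worst case we take at most 23 of each type, but all 3 9-volt and all 19 C (fewer than 23), giving 3 + 19 + 23 + 23 + 23 = 91.
One more battery then forces some type to 24, so 91 + 1 = 92.

92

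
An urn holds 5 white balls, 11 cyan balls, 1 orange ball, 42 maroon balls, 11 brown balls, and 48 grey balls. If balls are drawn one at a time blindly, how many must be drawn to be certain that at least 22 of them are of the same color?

71

Treat the 6 colors as pigeonholes.
In the worst case we take at most 21 of each color, but all 5 white, all 11 cyan, all 1 orange, and all 11 brown (fewer than 21), giving 5 + 11 + 1 + 21 + 11 + 21 = 70.
One more ball then forces some color to 22, so 70 + 1 = 71.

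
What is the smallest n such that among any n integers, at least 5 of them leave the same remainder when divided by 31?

There are 31 residue classes modulo 31 acting as pigeonholes.
With 31 × 4 = 124 integers we could place exactly 4 in each, with no class reaching 5.
One more forces some class to hold 5, so 124 + 1 = 125.

125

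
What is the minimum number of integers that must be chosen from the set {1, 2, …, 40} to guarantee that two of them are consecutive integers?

21

Partition {1, …, 40} into 20 pairs: {1,2}, {3,4}, …, {39,40}.
Choosing 20 integers — say the 20 even numbers 2, 4, …, 40 — takes one from each pair and avoids the property.
Choosing 21 forces two into the same pair by pigeonhole, and those are consecutive. So 21.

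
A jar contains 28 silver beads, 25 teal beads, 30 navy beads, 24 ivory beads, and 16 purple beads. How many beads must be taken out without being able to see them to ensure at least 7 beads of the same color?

The worst case takes 6 beads of each color without reaching 7 of any: 5 × 6 = 30.
The next bead must bring some color to 7, so 30 + 1 = 31.

31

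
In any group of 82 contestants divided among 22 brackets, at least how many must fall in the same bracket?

4

If each of the 22 brackets held at most 3, the total would be at most 22 × 3 = 66 < 82, a contradiction.
So at least one holds ⌈82/22⌉ = 4.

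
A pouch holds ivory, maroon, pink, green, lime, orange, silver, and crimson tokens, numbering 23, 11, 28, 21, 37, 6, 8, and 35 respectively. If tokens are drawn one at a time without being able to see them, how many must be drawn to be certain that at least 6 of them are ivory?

The worst case draws every non-ivory token first: 11 + 28 + 21 + 37 + 6 + 8 + 35 = 146.
The next 6 draws are then forced to be ivory, giving 146 + 6 = 152.

152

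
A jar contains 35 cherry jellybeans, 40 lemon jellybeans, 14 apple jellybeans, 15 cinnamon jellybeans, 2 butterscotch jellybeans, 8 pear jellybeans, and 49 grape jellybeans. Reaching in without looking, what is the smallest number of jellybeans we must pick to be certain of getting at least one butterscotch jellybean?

162

The worst case draws every non-butterscotch jellybean first: 35 + 40 + 14 + 15 + 8 + 49 = 161.
The next draw is then forced to be butterscotch, giving 161 + 1 = 162.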